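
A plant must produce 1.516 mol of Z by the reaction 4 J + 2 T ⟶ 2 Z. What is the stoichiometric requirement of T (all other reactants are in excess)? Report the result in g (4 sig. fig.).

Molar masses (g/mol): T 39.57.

59.99 g

n(Z) = 1.516 mol
n(T) = (2/2) × 1.516 = 1.516 mol
mass = 1.516 × 39.57 = 59.99 g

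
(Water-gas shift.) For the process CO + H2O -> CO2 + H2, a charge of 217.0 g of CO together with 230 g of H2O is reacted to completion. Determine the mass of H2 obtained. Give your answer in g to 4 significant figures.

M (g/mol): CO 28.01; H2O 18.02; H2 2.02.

n(CO) = 217.0 / 28.01 = 7.747 mol
n(H2O) = 230.0 / 18.02 = 12.76 mol
n/ν for CO = 7.747/1 = 7.747
n/ν for H2O = 12.76/1 = 12.76
Smallest n/ν is CO → limiting reagent.
n(H2) = (1/1) × 7.747 = 7.747 mol
mass = 7.747 × 2.02 = 15.65 g

15.65 g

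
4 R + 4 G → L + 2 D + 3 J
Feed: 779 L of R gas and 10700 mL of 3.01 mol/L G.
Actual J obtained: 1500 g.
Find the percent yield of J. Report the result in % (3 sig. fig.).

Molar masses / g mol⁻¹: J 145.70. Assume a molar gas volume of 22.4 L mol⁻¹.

42.6 %

n(R) = 779.0 / 22.4 = 34.78 mol
n(G) = 3.01 × 10700/1000 = 32.21 mol
n/ν for R = 34.78/4 = 8.695
n/ν for G = 32.21/4 = 8.053
Smallest n/ν is G → limiting reagent.
theoretical n(J) = (3/4) × 32.21 = 24.16 mol → 3520 g
% yield = 1500 / 3520 × 100 = 42.61 %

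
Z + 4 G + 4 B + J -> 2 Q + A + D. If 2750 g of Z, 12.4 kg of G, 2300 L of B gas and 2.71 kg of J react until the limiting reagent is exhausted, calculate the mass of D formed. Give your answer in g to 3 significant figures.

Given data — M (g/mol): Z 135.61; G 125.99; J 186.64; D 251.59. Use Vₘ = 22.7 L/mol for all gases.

n(Z) = 2750 / 135.61 = 20.28 mol
n(G) = 12.40×1000 / 125.99 = 98.42 mol
n(B) = 2300 / 22.7 = 101.3 mol
n(J) = 2.710×1000 / 186.64 = 14.52 mol
n/ν for Z = 20.28/1 = 20.28
n/ν for G = 98.42/4 = 24.61
n/ν for B = 101.3/4 = 25.33
n/ν for J = 14.52/1 = 14.52
Smallest n/ν is J → limiting reagent.
n(D) = (1/1) × 14.52 = 14.52 mol
mass = 14.52 × 251.59 = 3653 g

3650 g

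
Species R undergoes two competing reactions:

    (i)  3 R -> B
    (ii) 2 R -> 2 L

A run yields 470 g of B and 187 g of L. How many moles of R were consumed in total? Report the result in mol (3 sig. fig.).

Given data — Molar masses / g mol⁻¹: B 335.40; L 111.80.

5.88 mol

n(B) = 470 / 335.40 = 1.401 mol
n(L) = 187 / 111.80 = 1.673 mol
n(R) via (i) = (3/1)×1.401 = 4.203 mol
n(R) via (ii) = (2/2)×1.673 = 1.673 mol
total n(R) = 4.203 + 1.673 = 5.876 mol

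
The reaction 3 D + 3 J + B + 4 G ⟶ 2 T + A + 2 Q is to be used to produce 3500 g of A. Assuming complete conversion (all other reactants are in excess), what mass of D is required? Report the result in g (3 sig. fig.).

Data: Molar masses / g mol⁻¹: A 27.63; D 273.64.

n(A) = 3500 / 27.63 = 126.7 mol
n(D) = (3/1) × 126.7 = 380.1 mol
mass = 380.1 × 273.64 = 104000 g

104000 g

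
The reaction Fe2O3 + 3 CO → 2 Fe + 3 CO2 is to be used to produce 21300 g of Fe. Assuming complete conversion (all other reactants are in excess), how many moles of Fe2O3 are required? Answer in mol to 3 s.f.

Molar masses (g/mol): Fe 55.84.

n(Fe) = 21300 / 55.84 = 381.4 mol
n(Fe2O3) = (1/2) × 381.4 = 190.7 mol

191 mol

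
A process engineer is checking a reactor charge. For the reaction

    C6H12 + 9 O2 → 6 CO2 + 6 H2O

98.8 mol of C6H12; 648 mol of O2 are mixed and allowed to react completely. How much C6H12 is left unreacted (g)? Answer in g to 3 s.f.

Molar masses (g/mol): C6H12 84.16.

2260 g

n(C6H12) = 98.80 mol
n(O2) = 648.0 mol
n/ν for C6H12 = 98.80/1 = 98.80
n/ν for O2 = 648.0/9 = 72.00
Smallest n/ν is O2 → limiting reagent.
C6H12 consumed = (1/9) × 648.0 = 72.00 mol
C6H12 remaining = 98.80 − 72.00 = 26.80 mol
mass = 26.80 × 84.16 = 2255 g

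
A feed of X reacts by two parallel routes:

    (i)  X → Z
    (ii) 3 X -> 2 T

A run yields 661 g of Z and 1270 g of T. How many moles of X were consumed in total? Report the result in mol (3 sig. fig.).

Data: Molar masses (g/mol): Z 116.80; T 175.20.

n(Z) = 661 / 116.80 = 5.659 mol
n(T) = 1270 / 175.20 = 7.249 mol
n(X) via (i) = (1/1)×5.659 = 5.659 mol
n(X) via (ii) = (3/2)×7.249 = 10.87 mol
total n(X) = 5.659 + 10.87 = 16.53 mol

16.5 mol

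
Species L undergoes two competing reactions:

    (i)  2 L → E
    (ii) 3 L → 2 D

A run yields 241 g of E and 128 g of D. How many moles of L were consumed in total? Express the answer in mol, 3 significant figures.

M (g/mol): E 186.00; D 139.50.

3.97 mol

n(E) = 241 / 186.00 = 1.296 mol
n(D) = 128 / 139.50 = 0.9176 mol
n(L) via (i) = (2/1)×1.296 = 2.592 mol
n(L) via (ii) = (3/2)×0.9176 = 1.376 mol
total n(L) = 2.592 + 1.376 = 3.968 mol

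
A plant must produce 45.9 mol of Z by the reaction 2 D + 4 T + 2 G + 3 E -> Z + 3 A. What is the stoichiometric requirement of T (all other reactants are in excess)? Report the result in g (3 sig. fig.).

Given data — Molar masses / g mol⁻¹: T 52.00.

9550 g

n(Z) = 45.90 mol
n(T) = (4/1) × 45.90 = 183.6 mol
mass = 183.6 × 52.00 = 9547 g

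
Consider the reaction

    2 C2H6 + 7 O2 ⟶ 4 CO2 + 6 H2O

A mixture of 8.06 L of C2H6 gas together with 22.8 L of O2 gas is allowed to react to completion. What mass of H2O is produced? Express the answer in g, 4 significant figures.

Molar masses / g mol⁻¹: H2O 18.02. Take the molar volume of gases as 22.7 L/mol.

15.51 g

n(C2H6) = 8.060 / 22.7 = 0.3551 mol
n(O2) = 22.80 / 22.7 = 1.004 mol
n/ν for C2H6 = 0.3551/2 = 0.1776
n/ν for O2 = 1.004/7 = 0.1434
Smallest n/ν is O2 → limiting reagent.
n(H2O) = (6/7) × 1.004 = 0.8606 mol
mass = 0.8606 × 18.02 = 15.51 g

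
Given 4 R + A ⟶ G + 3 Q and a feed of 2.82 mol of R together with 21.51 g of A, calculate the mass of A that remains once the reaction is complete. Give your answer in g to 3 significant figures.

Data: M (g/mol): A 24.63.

4.15 g

n(R) = 2.820 mol
n(A) = 21.51 / 24.63 = 0.8733 mol
n/ν → R: 0.7050, A: 0.8733; R is limiting.
A consumed = (1/4) × 2.820 = 0.7050 mol
A remaining = 0.8733 − 0.7050 = 0.1683 mol
mass = 0.1683 × 24.63 = 4.145 g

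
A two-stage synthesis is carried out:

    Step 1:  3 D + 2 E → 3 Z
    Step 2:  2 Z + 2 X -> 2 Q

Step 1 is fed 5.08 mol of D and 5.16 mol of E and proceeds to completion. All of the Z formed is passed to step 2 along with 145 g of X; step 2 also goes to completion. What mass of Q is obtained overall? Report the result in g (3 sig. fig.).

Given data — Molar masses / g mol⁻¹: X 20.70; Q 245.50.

Step 1:
n(D) = 5.080 mol
n(E) = 5.160 mol
n/ν → D: 1.693, E: 2.580; D is limiting.
n(Z) produced = (3/3) × 5.080 = 5.080 mol
Step 2:
n(Z) available = 5.080 mol
n(X) = 145.0 / 20.70 = 7.005 mol
n/ν → Z: 2.540, X: 3.503; Z is limiting.
n(Q) = (2/2) × 5.080 = 5.080 mol
mass = 5.080 × 245.50 = 1247 g

1250 g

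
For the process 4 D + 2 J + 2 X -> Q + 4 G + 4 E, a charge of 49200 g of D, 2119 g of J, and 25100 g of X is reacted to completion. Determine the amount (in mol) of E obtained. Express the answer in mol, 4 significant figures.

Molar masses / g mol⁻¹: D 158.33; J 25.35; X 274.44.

n(D) = 49200 / 158.33 = 310.7 mol
n(J) = 2119 / 25.35 = 83.59 mol
n(X) = 25100 / 274.44 = 91.46 mol
n/ν → D: 77.68, J: 41.80, X: 45.73; J is limiting.
n(E) = (4/2) × 83.59 = 167.2 mol

167.2 mol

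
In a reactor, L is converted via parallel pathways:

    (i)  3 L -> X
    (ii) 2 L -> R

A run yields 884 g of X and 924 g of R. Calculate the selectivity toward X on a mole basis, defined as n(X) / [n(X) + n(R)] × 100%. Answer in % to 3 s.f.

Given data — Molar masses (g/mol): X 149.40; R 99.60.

38.9 %

n(X) = 884 / 149.40 = 5.917 mol
n(R) = 924 / 99.60 = 9.277 mol
selectivity = 5.917/(5.917+9.277) × 100 = 38.94 %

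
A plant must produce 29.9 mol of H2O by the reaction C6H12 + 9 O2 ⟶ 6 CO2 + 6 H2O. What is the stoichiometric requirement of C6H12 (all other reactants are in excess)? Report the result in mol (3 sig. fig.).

n(H2O) = 29.90 mol
n(C6H12) = (1/6) × 29.90 = 4.983 mol

4.98 mol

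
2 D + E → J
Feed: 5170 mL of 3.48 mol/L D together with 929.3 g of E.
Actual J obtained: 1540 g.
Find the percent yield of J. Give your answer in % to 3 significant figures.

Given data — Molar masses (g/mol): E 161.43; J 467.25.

n(D) = 3.48 × 5170/1000 = 17.99 mol
n(E) = 929.3 / 161.43 = 5.757 mol
n/ν for D = 17.99/2 = 8.995
n/ν for E = 5.757/1 = 5.757
Smallest n/ν is E → limiting reagent.
theoretical n(J) = (1/1) × 5.757 = 5.757 mol → 2690 g
% yield = 1540 / 2690 × 100 = 57.25 %

57.3 %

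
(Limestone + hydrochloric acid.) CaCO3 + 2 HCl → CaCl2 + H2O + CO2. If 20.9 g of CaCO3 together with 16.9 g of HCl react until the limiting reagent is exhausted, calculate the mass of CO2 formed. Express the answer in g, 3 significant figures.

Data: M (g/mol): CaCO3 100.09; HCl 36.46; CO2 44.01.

9.19 g

n(CaCO3) = 20.90 / 100.09 = 0.2088 mol
n(HCl) = 16.90 / 36.46 = 0.4635 mol
n/ν for CaCO3 = 0.2088/1 = 0.2088
n/ν for HCl = 0.4635/2 = 0.2318
Smallest n/ν is CaCO3 → limiting reagent.
n(CO2) = (1/1) × 0.2088 = 0.2088 mol
mass = 0.2088 × 44.01 = 9.189 g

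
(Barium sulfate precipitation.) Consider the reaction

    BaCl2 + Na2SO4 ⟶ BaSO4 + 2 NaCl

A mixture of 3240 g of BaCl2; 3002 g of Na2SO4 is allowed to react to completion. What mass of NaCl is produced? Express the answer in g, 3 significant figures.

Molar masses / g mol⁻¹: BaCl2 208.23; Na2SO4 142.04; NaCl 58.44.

1820 g

n(BaCl2) = 3240 / 208.23 = 15.56 mol
n(Na2SO4) = 3002 / 142.04 = 21.13 mol
n/ν for BaCl2 = 15.56/1 = 15.56
n/ν for Na2SO4 = 21.13/1 = 21.13
Smallest n/ν is BaCl2 → limiting reagent.
n(NaCl) = (2/1) × 15.56 = 31.12 mol
mass = 31.12 × 58.44 = 1819 g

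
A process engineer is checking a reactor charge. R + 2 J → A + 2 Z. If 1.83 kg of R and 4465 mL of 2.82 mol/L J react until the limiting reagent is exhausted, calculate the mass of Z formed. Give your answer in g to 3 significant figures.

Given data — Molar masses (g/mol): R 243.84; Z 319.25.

n(R) = 1.830×1000 / 243.84 = 7.505 mol
n(J) = 2.82 × 4465/1000 = 12.59 mol
n/ν for R = 7.505/1 = 7.505
n/ν for J = 12.59/2 = 6.295
Smallest n/ν is J → limiting reagent.
n(Z) = (2/2) × 12.59 = 12.59 mol
mass = 12.59 × 319.25 = 4019 g

4020 g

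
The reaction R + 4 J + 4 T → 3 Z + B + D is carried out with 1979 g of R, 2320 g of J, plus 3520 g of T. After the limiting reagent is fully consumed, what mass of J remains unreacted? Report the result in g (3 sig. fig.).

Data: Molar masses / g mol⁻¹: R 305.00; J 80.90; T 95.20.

n(R) = 1979 / 305.00 = 6.489 mol
n(J) = 2320 / 80.90 = 28.68 mol
n(T) = 3520 / 95.20 = 36.97 mol
n/ν for R = 6.489/1 = 6.489
n/ν for J = 28.68/4 = 7.170
n/ν for T = 36.97/4 = 9.243
Smallest n/ν is R → limiting reagent.
J consumed = (4/1) × 6.489 = 25.96 mol
J remaining = 28.68 − 25.96 = 2.720 mol
mass = 2.720 × 80.90 = 220.0 g

220 g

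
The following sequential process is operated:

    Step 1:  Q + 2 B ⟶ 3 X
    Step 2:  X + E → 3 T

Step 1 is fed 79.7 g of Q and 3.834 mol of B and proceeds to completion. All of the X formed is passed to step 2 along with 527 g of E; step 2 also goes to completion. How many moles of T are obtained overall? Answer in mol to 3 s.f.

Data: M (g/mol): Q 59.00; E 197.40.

8.01 mol

Step 1:
n(Q) = 79.70 / 59.00 = 1.351 mol
n(B) = 3.834 mol
n/ν for Q = 1.351/1 = 1.351
n/ν for B = 3.834/2 = 1.917
Smallest n/ν is Q → limiting reagent.
n(X) produced = (3/1) × 1.351 = 4.053 mol
Step 2:
n(X) available = 4.053 mol
n(E) = 527.0 / 197.40 = 2.670 mol
n/ν for X = 4.053/1 = 4.053
n/ν for E = 2.670/1 = 2.670
Smallest n/ν is E → limiting reagent.
n(T) = (3/1) × 2.670 = 8.010 mol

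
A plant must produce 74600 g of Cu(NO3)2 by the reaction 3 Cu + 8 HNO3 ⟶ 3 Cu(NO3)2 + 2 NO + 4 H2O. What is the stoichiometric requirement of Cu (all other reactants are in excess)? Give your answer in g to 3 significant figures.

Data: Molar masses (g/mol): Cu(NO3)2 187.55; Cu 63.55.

25300 g

n(Cu(NO3)2) = 74600 / 187.55 = 397.8 mol
n(Cu) = (3/3) × 397.8 = 397.8 mol
mass = 397.8 × 63.55 = 25280 g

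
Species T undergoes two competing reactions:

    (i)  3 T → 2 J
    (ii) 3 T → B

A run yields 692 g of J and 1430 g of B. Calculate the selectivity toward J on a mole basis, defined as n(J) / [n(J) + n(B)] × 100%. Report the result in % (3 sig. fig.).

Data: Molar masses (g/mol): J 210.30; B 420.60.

n(J) = 692 / 210.30 = 3.291 mol
n(B) = 1430 / 420.60 = 3.400 mol
selectivity = 3.291/(3.291+3.400) × 100 = 49.19 %

49.2 %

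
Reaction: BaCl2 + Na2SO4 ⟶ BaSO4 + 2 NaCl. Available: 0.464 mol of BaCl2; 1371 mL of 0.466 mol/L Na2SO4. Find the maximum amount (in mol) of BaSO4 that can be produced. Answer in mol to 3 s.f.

n(BaCl2) = 0.4640 mol
n(Na2SO4) = 0.466 × 1371/1000 = 0.6389 mol
n/ν → BaCl2: 0.4640, Na2SO4: 0.6389; BaCl2 is limiting.
n(BaSO4) = (1/1) × 0.4640 = 0.4640 mol

0.464 mol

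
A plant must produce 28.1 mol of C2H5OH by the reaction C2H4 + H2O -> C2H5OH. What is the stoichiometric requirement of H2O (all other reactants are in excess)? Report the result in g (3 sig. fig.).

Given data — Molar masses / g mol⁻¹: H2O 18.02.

n(C2H5OH) = 28.10 mol
n(H2O) = (1/1) × 28.10 = 28.10 mol
mass = 28.10 × 18.02 = 506.4 g

506 g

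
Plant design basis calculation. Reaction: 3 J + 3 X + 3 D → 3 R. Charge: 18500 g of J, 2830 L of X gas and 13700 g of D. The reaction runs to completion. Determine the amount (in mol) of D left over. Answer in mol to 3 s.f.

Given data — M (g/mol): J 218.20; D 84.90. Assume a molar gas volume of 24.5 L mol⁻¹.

76.6 mol

n(J) = 18500 / 218.20 = 84.78 mol
n(X) = 2830 / 24.5 = 115.5 mol
n(D) = 13700 / 84.90 = 161.4 mol
n/ν → J: 28.26, X: 38.50, D: 53.80; J is limiting.
D consumed = (3/3) × 84.78 = 84.78 mol
D remaining = 161.4 − 84.78 = 76.62 mol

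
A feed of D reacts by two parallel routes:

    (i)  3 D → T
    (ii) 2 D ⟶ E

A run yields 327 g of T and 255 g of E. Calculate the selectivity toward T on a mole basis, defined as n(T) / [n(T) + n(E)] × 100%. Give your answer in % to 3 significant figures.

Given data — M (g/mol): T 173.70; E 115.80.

46.1 %

n(T) = 327 / 173.70 = 1.883 mol
n(E) = 255 / 115.80 = 2.202 mol
selectivity = 1.883/(1.883+2.202) × 100 = 46.10 %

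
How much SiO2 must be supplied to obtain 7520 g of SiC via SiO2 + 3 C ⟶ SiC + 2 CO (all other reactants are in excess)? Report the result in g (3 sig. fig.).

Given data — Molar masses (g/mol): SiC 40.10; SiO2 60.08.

n(SiC) = 7520 / 40.10 = 187.5 mol
n(SiO2) = (1/1) × 187.5 = 187.5 mol
mass = 187.5 × 60.08 = 11270 g

11300 g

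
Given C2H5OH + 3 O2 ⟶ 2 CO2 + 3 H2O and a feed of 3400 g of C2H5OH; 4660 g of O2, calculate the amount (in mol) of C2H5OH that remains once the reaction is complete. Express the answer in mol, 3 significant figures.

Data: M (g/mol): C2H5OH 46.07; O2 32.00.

n(C2H5OH) = 3400 / 46.07 = 73.80 mol
n(O2) = 4660 / 32.00 = 145.6 mol
n/ν for C2H5OH = 73.80/1 = 73.80
n/ν for O2 = 145.6/3 = 48.53
Smallest n/ν is O2 → limiting reagent.
C2H5OH consumed = (1/3) × 145.6 = 48.53 mol
C2H5OH remaining = 73.80 − 48.53 = 25.27 mol

25.3 mol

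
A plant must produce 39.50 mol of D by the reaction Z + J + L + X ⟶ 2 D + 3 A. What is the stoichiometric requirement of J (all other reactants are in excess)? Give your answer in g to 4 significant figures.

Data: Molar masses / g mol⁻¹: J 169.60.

3350 g

n(D) = 39.50 mol
n(J) = (1/2) × 39.50 = 19.75 mol
mass = 19.75 × 169.60 = 3350 g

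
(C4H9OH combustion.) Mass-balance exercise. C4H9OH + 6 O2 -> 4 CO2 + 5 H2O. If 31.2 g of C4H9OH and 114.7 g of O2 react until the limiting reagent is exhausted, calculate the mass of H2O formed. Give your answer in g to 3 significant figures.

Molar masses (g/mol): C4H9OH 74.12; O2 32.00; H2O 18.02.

37.9 g

n(C4H9OH) = 31.20 / 74.12 = 0.4209 mol
n(O2) = 114.7 / 32.00 = 3.584 mol
n/ν for C4H9OH = 0.4209/1 = 0.4209
n/ν for O2 = 3.584/6 = 0.5973
Smallest n/ν is C4H9OH → limiting reagent.
n(H2O) = (5/1) × 0.4209 = 2.105 mol
mass = 2.105 × 18.02 = 37.93 g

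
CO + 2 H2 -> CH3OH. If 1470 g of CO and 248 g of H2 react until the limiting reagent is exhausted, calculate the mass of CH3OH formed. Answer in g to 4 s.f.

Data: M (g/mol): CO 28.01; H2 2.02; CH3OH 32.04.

1681 g

n(CO) = 1470 / 28.01 = 52.48 mol
n(H2) = 248.0 / 2.02 = 122.8 mol
n/ν → CO: 52.48, H2: 61.40; CO is limiting.
n(CH3OH) = (1/1) × 52.48 = 52.48 mol
mass = 52.48 × 32.04 = 1681 g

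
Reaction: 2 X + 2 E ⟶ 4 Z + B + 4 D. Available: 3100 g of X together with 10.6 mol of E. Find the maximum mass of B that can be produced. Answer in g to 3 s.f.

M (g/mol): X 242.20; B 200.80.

1060 g

n(X) = 3100 / 242.20 = 12.80 mol
n(E) = 10.60 mol
n/ν for X = 12.80/2 = 6.400
n/ν for E = 10.60/2 = 5.300
Smallest n/ν is E → limiting reagent.
n(B) = (1/2) × 10.60 = 5.300 mol
mass = 5.300 × 200.80 = 1064 g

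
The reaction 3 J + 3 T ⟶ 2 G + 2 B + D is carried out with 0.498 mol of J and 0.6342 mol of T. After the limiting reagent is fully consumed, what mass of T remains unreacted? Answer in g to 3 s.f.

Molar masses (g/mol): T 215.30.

29.3 g

n(J) = 0.4980 mol
n(T) = 0.6342 mol
n/ν for J = 0.4980/3 = 0.1660
n/ν for T = 0.6342/3 = 0.2114
Smallest n/ν is J → limiting reagent.
T consumed = (3/3) × 0.4980 = 0.4980 mol
T remaining = 0.6342 − 0.4980 = 0.1362 mol
mass = 0.1362 × 215.30 = 29.32 g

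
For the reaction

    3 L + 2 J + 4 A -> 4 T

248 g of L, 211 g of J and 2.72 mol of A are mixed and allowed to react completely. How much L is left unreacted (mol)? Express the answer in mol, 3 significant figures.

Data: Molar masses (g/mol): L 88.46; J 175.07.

n(L) = 248.0 / 88.46 = 2.804 mol
n(J) = 211.0 / 175.07 = 1.205 mol
n(A) = 2.720 mol
n/ν → L: 0.9347, J: 0.6025, A: 0.6800; J is limiting.
L consumed = (3/2) × 1.205 = 1.808 mol
L remaining = 2.804 − 1.808 = 0.9960 mol

0.996 mol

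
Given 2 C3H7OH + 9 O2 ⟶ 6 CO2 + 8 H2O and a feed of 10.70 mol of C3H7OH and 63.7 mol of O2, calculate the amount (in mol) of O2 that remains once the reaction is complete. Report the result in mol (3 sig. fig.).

n(C3H7OH) = 10.70 mol
n(O2) = 63.70 mol
n/ν for C3H7OH = 10.70/2 = 5.350
n/ν for O2 = 63.70/9 = 7.078
Smallest n/ν is C3H7OH → limiting reagent.
O2 consumed = (9/2) × 10.70 = 48.15 mol
O2 remaining = 63.70 − 48.15 = 15.55 mol

15.6 mol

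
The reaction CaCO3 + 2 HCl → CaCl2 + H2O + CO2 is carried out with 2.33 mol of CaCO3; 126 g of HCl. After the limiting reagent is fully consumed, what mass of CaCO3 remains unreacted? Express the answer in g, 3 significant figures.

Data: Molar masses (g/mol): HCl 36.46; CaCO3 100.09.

n(CaCO3) = 2.330 mol
n(HCl) = 126.0 / 36.46 = 3.456 mol
n/ν → CaCO3: 2.330, HCl: 1.728; HCl is limiting.
CaCO3 consumed = (1/2) × 3.456 = 1.728 mol
CaCO3 remaining = 2.330 − 1.728 = 0.6020 mol
mass = 0.6020 × 100.09 = 60.25 g

60.3 g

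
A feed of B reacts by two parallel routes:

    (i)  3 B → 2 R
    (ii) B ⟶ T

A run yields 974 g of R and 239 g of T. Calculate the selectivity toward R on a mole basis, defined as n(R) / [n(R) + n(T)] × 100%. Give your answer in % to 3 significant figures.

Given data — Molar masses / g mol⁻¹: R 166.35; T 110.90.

73.1 %

n(R) = 974 / 166.35 = 5.855 mol
n(T) = 239 / 110.90 = 2.155 mol
selectivity = 5.855/(5.855+2.155) × 100 = 73.10 %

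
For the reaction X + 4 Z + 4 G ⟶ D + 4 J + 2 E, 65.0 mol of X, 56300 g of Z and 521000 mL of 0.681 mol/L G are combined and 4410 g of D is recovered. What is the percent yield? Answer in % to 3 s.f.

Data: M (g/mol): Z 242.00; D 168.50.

45.0 %

n(X) = 65.00 mol
n(Z) = 56300 / 242.00 = 232.6 mol
n(G) = 0.681 × 521000/1000 = 354.8 mol
n/ν for X = 65.00/1 = 65.00
n/ν for Z = 232.6/4 = 58.15
n/ν for G = 354.8/4 = 88.70
Smallest n/ν is Z → limiting reagent.
theoretical n(D) = (1/4) × 232.6 = 58.15 mol → 9798 g
% yield = 4410 / 9798 × 100 = 45.01 %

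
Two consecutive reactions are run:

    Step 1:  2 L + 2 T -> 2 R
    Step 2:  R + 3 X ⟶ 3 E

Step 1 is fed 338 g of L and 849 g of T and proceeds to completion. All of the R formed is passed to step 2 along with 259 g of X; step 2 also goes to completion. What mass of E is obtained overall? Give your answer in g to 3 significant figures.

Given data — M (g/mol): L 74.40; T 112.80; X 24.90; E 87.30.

Step 1:
n(L) = 338.0 / 74.40 = 4.543 mol
n(T) = 849.0 / 112.80 = 7.527 mol
n/ν for L = 4.543/2 = 2.272
n/ν for T = 7.527/2 = 3.764
Smallest n/ν is L → limiting reagent.
n(R) produced = (2/2) × 4.543 = 4.543 mol
Step 2:
n(R) available = 4.543 mol
n(X) = 259.0 / 24.90 = 10.40 mol
n/ν for R = 4.543/1 = 4.543
n/ν for X = 10.40/3 = 3.467
Smallest n/ν is X → limiting reagent.
n(E) = (3/3) × 10.40 = 10.40 mol
mass = 10.40 × 87.30 = 907.9 g

908 g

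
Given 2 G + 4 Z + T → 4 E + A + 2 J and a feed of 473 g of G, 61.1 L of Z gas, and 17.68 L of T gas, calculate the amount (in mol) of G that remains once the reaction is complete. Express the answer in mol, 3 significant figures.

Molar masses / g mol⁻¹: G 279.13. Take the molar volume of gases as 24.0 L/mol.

n(G) = 473.0 / 279.13 = 1.695 mol
n(Z) = 61.10 / 24.0 = 2.546 mol
n(T) = 17.68 / 24.0 = 0.7367 mol
n/ν for G = 1.695/2 = 0.8475
n/ν for Z = 2.546/4 = 0.6365
n/ν for T = 0.7367/1 = 0.7367
Smallest n/ν is Z → limiting reagent.
G consumed = (2/4) × 2.546 = 1.273 mol
G remaining = 1.695 − 1.273 = 0.4220 mol

0.422 mol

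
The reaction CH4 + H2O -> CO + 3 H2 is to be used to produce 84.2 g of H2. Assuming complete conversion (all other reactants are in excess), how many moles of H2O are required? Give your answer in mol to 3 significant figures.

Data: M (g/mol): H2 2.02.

n(H2) = 84.2 / 2.02 = 41.68 mol
n(H2O) = (1/3) × 41.68 = 13.89 mol

13.9 mol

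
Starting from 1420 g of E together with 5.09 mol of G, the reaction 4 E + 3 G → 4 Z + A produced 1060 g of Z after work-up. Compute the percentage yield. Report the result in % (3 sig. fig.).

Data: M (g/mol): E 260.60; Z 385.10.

n(E) = 1420 / 260.60 = 5.449 mol
n(G) = 5.090 mol
n/ν → E: 1.362, G: 1.697; E is limiting.
theoretical n(Z) = (4/4) × 5.449 = 5.449 mol → 2098 g
% yield = 1060 / 2098 × 100 = 50.52 %

50.5 %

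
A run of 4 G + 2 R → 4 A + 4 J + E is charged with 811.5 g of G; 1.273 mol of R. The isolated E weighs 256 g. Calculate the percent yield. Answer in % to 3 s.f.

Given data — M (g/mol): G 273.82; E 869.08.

46.3 %

n(G) = 811.5 / 273.82 = 2.964 mol
n(R) = 1.273 mol
n/ν for G = 2.964/4 = 0.7410
n/ν for R = 1.273/2 = 0.6365
Smallest n/ν is R → limiting reagent.
theoretical n(E) = (1/2) × 1.273 = 0.6365 mol → 553.2 g
% yield = 256 / 553.2 × 100 = 46.28 %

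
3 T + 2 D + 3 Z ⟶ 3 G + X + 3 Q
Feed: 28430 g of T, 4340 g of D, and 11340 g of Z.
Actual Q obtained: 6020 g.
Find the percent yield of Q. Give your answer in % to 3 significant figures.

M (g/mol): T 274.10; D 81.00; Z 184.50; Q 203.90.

48.0 %

n(T) = 28430 / 274.10 = 103.7 mol
n(D) = 4340 / 81.00 = 53.58 mol
n(Z) = 11340 / 184.50 = 61.46 mol
n/ν → T: 34.57, D: 26.79, Z: 20.49; Z is limiting.
theoretical n(Q) = (3/3) × 61.46 = 61.46 mol → 12530 g
% yield = 6020 / 12530 × 100 = 48.04 %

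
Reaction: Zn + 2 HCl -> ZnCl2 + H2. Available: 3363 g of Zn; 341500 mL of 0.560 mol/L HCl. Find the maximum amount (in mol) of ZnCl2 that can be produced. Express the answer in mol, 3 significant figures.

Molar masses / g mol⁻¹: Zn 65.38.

n(Zn) = 3363 / 65.38 = 51.44 mol
n(HCl) = 0.560 × 341500/1000 = 191.2 mol
n/ν for Zn = 51.44/1 = 51.44
n/ν for HCl = 191.2/2 = 95.60
Smallest n/ν is Zn → limiting reagent.
n(ZnCl2) = (1/1) × 51.44 = 51.44 mol

51.4 mol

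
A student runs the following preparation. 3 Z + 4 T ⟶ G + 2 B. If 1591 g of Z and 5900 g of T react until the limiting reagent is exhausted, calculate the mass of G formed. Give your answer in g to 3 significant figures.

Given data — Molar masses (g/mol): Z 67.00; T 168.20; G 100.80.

798 g

n(Z) = 1591 / 67.00 = 23.75 mol
n(T) = 5900 / 168.20 = 35.08 mol
n/ν → Z: 7.917, T: 8.770; Z is limiting.
n(G) = (1/3) × 23.75 = 7.917 mol
mass = 7.917 × 100.80 = 798.0 g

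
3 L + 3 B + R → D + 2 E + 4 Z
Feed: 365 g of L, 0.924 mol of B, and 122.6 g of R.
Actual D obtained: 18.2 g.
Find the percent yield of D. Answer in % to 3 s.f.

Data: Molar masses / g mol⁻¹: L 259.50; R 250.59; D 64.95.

91.0 %

n(L) = 365.0 / 259.50 = 1.407 mol
n(B) = 0.9240 mol
n(R) = 122.6 / 250.59 = 0.4892 mol
n/ν for L = 1.407/3 = 0.4690
n/ν for B = 0.9240/3 = 0.3080
n/ν for R = 0.4892/1 = 0.4892
Smallest n/ν is B → limiting reagent.
theoretical n(D) = (1/3) × 0.9240 = 0.3080 mol → 20.00 g
% yield = 18.2 / 20.00 × 100 = 91.00 %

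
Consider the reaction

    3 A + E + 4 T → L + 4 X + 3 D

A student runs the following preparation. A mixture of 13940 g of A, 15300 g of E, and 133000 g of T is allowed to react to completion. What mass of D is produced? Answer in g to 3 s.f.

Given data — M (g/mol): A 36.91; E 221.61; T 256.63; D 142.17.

29400 g

n(A) = 13940 / 36.91 = 377.7 mol
n(E) = 15300 / 221.61 = 69.04 mol
n(T) = 133000 / 256.63 = 518.3 mol
n/ν for A = 377.7/3 = 125.9
n/ν for E = 69.04/1 = 69.04
n/ν for T = 518.3/4 = 129.6
Smallest n/ν is E → limiting reagent.
n(D) = (3/1) × 69.04 = 207.1 mol
mass = 207.1 × 142.17 = 29440 g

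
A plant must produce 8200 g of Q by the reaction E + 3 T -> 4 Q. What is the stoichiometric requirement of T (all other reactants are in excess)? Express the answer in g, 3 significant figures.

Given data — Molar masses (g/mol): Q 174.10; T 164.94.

n(Q) = 8200 / 174.10 = 47.10 mol
n(T) = (3/4) × 47.10 = 35.33 mol
mass = 35.33 × 164.94 = 5827 g

5830 g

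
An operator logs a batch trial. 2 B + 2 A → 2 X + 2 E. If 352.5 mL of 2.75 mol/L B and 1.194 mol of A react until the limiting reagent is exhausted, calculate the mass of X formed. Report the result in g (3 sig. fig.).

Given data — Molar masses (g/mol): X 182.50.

177 g

n(B) = 2.75 × 352.5/1000 = 0.9694 mol
n(A) = 1.194 mol
n/ν for B = 0.9694/2 = 0.4847
n/ν for A = 1.194/2 = 0.5970
Smallest n/ν is B → limiting reagent.
n(X) = (2/2) × 0.9694 = 0.9694 mol
mass = 0.9694 × 182.50 = 176.9 g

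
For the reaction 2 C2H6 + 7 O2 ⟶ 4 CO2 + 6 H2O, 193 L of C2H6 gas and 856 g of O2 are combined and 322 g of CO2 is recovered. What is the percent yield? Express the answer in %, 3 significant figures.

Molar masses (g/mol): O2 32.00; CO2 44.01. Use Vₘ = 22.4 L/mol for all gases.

47.9 %

n(C2H6) = 193.0 / 22.4 = 8.616 mol
n(O2) = 856.0 / 32.00 = 26.75 mol
n/ν for C2H6 = 8.616/2 = 4.308
n/ν for O2 = 26.75/7 = 3.821
Smallest n/ν is O2 → limiting reagent.
theoretical n(CO2) = (4/7) × 26.75 = 15.29 mol → 672.9 g
% yield = 322 / 672.9 × 100 = 47.85 %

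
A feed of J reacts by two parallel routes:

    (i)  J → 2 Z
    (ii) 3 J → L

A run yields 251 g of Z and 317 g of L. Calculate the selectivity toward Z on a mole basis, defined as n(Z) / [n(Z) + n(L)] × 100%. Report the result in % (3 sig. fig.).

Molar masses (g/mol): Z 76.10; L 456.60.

n(Z) = 251 / 76.10 = 3.298 mol
n(L) = 317 / 456.60 = 0.6943 mol
selectivity = 3.298/(3.298+0.6943) × 100 = 82.61 %

82.6 %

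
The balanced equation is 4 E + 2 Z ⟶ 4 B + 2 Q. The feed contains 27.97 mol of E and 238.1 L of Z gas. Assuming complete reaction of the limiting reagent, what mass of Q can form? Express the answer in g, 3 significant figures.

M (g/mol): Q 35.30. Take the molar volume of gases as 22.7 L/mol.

370 g

n(E) = 27.97 mol
n(Z) = 238.1 / 22.7 = 10.49 mol
n/ν → E: 6.993, Z: 5.245; Z is limiting.
n(Q) = (2/2) × 10.49 = 10.49 mol
mass = 10.49 × 35.30 = 370.3 g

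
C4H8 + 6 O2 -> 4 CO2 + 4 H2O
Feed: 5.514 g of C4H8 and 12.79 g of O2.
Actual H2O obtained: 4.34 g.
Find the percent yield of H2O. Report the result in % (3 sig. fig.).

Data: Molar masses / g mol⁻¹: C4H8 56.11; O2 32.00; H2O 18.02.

n(C4H8) = 5.514 / 56.11 = 0.09827 mol
n(O2) = 12.79 / 32.00 = 0.3997 mol
n/ν → C4H8: 0.09827, O2: 0.06662; O2 is limiting.
theoretical n(H2O) = (4/6) × 0.3997 = 0.2665 mol → 4.802 g
% yield = 4.34 / 4.802 × 100 = 90.38 %

90.4 %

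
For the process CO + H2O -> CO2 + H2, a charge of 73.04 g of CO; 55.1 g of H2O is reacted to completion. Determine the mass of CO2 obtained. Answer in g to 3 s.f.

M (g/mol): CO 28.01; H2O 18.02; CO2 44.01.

n(CO) = 73.04 / 28.01 = 2.608 mol
n(H2O) = 55.10 / 18.02 = 3.058 mol
n/ν for CO = 2.608/1 = 2.608
n/ν for H2O = 3.058/1 = 3.058
Smallest n/ν is CO → limiting reagent.
n(CO2) = (1/1) × 2.608 = 2.608 mol
mass = 2.608 × 44.01 = 114.8 g

115 g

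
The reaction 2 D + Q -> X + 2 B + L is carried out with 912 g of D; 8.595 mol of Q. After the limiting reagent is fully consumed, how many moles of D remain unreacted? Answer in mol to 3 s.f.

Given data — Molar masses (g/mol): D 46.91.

2.25 mol

n(D) = 912.0 / 46.91 = 19.44 mol
n(Q) = 8.595 mol
n/ν for D = 19.44/2 = 9.720
n/ν for Q = 8.595/1 = 8.595
Smallest n/ν is Q → limiting reagent.
D consumed = (2/1) × 8.595 = 17.19 mol
D remaining = 19.44 − 17.19 = 2.250 mol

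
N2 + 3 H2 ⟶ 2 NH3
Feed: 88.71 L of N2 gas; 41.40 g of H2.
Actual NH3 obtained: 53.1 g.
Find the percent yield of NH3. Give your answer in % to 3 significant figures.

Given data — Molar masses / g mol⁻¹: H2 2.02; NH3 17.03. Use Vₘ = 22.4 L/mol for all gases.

39.4 %

n(N2) = 88.71 / 22.4 = 3.960 mol
n(H2) = 41.40 / 2.02 = 20.50 mol
n/ν for N2 = 3.960/1 = 3.960
n/ν for H2 = 20.50/3 = 6.833
Smallest n/ν is N2 → limiting reagent.
theoretical n(NH3) = (2/1) × 3.960 = 7.920 mol → 134.9 g
% yield = 53.1 / 134.9 × 100 = 39.36 %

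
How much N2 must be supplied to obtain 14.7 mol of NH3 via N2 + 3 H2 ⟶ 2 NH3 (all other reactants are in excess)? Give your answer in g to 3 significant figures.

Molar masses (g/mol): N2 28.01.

n(NH3) = 14.70 mol
n(N2) = (1/2) × 14.70 = 7.350 mol
mass = 7.350 × 28.01 = 205.9 g

206 g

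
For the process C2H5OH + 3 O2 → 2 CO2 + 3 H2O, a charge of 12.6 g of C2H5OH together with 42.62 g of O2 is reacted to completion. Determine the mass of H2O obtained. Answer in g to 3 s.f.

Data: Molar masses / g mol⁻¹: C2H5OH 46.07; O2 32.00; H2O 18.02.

14.8 g

n(C2H5OH) = 12.60 / 46.07 = 0.2735 mol
n(O2) = 42.62 / 32.00 = 1.332 mol
n/ν for C2H5OH = 0.2735/1 = 0.2735
n/ν for O2 = 1.332/3 = 0.4440
Smallest n/ν is C2H5OH → limiting reagent.
n(H2O) = (3/1) × 0.2735 = 0.8205 mol
mass = 0.8205 × 18.02 = 14.79 g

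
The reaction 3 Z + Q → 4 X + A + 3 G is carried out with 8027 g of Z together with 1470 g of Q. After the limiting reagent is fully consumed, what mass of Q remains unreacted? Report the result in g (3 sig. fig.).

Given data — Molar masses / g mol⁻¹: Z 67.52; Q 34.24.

113 g

n(Z) = 8027 / 67.52 = 118.9 mol
n(Q) = 1470 / 34.24 = 42.93 mol
n/ν for Z = 118.9/3 = 39.63
n/ν for Q = 42.93/1 = 42.93
Smallest n/ν is Z → limiting reagent.
Q consumed = (1/3) × 118.9 = 39.63 mol
Q remaining = 42.93 − 39.63 = 3.300 mol
mass = 3.300 × 34.24 = 113.0 g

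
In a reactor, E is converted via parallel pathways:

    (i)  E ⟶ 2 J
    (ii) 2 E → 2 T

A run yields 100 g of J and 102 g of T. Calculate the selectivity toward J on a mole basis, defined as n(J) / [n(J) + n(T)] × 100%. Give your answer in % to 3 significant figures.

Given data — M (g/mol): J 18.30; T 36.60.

n(J) = 100 / 18.30 = 5.464 mol
n(T) = 102 / 36.60 = 2.787 mol
selectivity = 5.464/(5.464+2.787) × 100 = 66.22 %

66.2 %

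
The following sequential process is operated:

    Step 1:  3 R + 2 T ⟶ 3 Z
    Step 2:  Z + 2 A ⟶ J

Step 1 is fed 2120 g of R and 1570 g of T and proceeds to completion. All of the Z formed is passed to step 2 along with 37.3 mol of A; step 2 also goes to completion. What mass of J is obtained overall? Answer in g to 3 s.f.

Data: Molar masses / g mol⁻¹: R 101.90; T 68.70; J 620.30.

Step 1:
n(R) = 2120 / 101.90 = 20.80 mol
n(T) = 1570 / 68.70 = 22.85 mol
n/ν for R = 20.80/3 = 6.933
n/ν for T = 22.85/2 = 11.43
Smallest n/ν is R → limiting reagent.
n(Z) produced = (3/3) × 20.80 = 20.80 mol
Step 2:
n(Z) available = 20.80 mol
n(A) = 37.30 mol
n/ν for Z = 20.80/1 = 20.80
n/ν for A = 37.30/2 = 18.65
Smallest n/ν is A → limiting reagent.
n(J) = (1/2) × 37.30 = 18.65 mol
mass = 18.65 × 620.30 = 11570 g

11600 g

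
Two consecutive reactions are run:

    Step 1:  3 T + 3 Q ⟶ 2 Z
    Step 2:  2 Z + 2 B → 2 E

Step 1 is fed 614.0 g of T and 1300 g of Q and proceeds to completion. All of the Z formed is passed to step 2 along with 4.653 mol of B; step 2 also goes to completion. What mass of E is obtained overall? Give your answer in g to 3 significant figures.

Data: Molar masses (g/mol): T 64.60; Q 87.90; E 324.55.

Step 1:
n(T) = 614.0 / 64.60 = 9.505 mol
n(Q) = 1300 / 87.90 = 14.79 mol
n/ν for T = 9.505/3 = 3.168
n/ν for Q = 14.79/3 = 4.930
Smallest n/ν is T → limiting reagent.
n(Z) produced = (2/3) × 9.505 = 6.337 mol
Step 2:
n(Z) available = 6.337 mol
n(B) = 4.653 mol
n/ν for Z = 6.337/2 = 3.169
n/ν for B = 4.653/2 = 2.327
Smallest n/ν is B → limiting reagent.
n(E) = (2/2) × 4.653 = 4.653 mol
mass = 4.653 × 324.55 = 1510 g

1510 g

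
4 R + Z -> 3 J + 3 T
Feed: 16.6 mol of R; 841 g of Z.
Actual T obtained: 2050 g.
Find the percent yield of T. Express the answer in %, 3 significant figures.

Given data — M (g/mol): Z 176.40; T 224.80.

n(R) = 16.60 mol
n(Z) = 841.0 / 176.40 = 4.768 mol
n/ν for R = 16.60/4 = 4.150
n/ν for Z = 4.768/1 = 4.768
Smallest n/ν is R → limiting reagent.
theoretical n(T) = (3/4) × 16.60 = 12.45 mol → 2799 g
% yield = 2050 / 2799 × 100 = 73.24 %

73.2 %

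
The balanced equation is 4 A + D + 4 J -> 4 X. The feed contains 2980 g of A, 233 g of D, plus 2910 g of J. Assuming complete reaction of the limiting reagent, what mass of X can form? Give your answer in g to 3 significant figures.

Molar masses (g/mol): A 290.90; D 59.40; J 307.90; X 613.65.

n(A) = 2980 / 290.90 = 10.24 mol
n(D) = 233.0 / 59.40 = 3.923 mol
n(J) = 2910 / 307.90 = 9.451 mol
n/ν for A = 10.24/4 = 2.560
n/ν for D = 3.923/1 = 3.923
n/ν for J = 9.451/4 = 2.363
Smallest n/ν is J → limiting reagent.
n(X) = (4/4) × 9.451 = 9.451 mol
mass = 9.451 × 613.65 = 5800 g

5800 g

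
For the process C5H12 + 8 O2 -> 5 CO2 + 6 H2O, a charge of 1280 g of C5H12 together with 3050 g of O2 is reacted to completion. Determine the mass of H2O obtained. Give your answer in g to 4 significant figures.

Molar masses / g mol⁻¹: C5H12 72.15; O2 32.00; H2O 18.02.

1288 g

n(C5H12) = 1280 / 72.15 = 17.74 mol
n(O2) = 3050 / 32.00 = 95.31 mol
n/ν → C5H12: 17.74, O2: 11.91; O2 is limiting.
n(H2O) = (6/8) × 95.31 = 71.48 mol
mass = 71.48 × 18.02 = 1288 g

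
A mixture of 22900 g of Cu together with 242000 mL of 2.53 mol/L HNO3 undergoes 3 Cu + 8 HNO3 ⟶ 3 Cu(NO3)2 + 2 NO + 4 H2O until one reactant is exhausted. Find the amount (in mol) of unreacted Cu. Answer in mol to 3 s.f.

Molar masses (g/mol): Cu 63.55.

131 mol

n(Cu) = 22900 / 63.55 = 360.3 mol
n(HNO3) = 2.53 × 242000/1000 = 612.3 mol
n/ν for Cu = 360.3/3 = 120.1
n/ν for HNO3 = 612.3/8 = 76.54
Smallest n/ν is HNO3 → limiting reagent.
Cu consumed = (3/8) × 612.3 = 229.6 mol
Cu remaining = 360.3 − 229.6 = 130.7 mol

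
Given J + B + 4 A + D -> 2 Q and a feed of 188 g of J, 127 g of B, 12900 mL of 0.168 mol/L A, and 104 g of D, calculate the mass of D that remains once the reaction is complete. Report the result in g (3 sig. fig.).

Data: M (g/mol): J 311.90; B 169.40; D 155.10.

20.0 g

n(J) = 188.0 / 311.90 = 0.6028 mol
n(B) = 127.0 / 169.40 = 0.7497 mol
n(A) = 0.168 × 12900/1000 = 2.167 mol
n(D) = 104.0 / 155.10 = 0.6705 mol
n/ν → J: 0.6028, B: 0.7497, A: 0.5418, D: 0.6705; A is limiting.
D consumed = (1/4) × 2.167 = 0.5418 mol
D remaining = 0.6705 − 0.5418 = 0.1287 mol
mass = 0.1287 × 155.10 = 19.96 g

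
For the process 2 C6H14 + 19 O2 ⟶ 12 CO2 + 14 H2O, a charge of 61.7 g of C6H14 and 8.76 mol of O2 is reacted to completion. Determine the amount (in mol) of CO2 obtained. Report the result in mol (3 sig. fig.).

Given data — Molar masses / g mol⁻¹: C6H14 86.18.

n(C6H14) = 61.70 / 86.18 = 0.7159 mol
n(O2) = 8.760 mol
n/ν for C6H14 = 0.7159/2 = 0.3580
n/ν for O2 = 8.760/19 = 0.4611
Smallest n/ν is C6H14 → limiting reagent.
n(CO2) = (12/2) × 0.7159 = 4.295 mol

4.30 mol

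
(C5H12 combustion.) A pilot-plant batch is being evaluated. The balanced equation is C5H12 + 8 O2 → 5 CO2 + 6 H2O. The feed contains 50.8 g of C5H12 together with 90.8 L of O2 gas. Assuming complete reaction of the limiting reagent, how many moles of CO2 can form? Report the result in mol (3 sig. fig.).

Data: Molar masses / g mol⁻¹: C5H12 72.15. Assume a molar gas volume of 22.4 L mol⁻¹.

n(C5H12) = 50.80 / 72.15 = 0.7041 mol
n(O2) = 90.80 / 22.4 = 4.054 mol
n/ν for C5H12 = 0.7041/1 = 0.7041
n/ν for O2 = 4.054/8 = 0.5068
Smallest n/ν is O2 → limiting reagent.
n(CO2) = (5/8) × 4.054 = 2.534 mol

2.53 mol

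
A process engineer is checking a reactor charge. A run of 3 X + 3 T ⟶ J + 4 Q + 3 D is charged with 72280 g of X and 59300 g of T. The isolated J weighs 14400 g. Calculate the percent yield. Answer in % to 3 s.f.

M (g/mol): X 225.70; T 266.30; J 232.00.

83.6 %

n(X) = 72280 / 225.70 = 320.2 mol
n(T) = 59300 / 266.30 = 222.7 mol
n/ν for X = 320.2/3 = 106.7
n/ν for T = 222.7/3 = 74.23
Smallest n/ν is T → limiting reagent.
theoretical n(J) = (1/3) × 222.7 = 74.23 mol → 17220 g
% yield = 14400 / 17220 × 100 = 83.62 %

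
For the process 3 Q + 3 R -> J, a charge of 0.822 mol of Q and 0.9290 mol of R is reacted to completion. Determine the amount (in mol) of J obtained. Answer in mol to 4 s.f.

0.2740 mol

n(Q) = 0.8220 mol
n(R) = 0.9290 mol
n/ν for Q = 0.8220/3 = 0.2740
n/ν for R = 0.9290/3 = 0.3097
Smallest n/ν is Q → limiting reagent.
n(J) = (1/3) × 0.8220 = 0.2740 mol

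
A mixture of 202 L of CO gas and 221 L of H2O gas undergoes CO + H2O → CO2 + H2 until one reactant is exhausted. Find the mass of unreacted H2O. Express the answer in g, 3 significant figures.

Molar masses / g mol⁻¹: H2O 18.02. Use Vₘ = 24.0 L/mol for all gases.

n(CO) = 202.0 / 24.0 = 8.417 mol
n(H2O) = 221.0 / 24.0 = 9.208 mol
n/ν for CO = 8.417/1 = 8.417
n/ν for H2O = 9.208/1 = 9.208
Smallest n/ν is CO → limiting reagent.
H2O consumed = (1/1) × 8.417 = 8.417 mol
H2O remaining = 9.208 − 8.417 = 0.7910 mol
mass = 0.7910 × 18.02 = 14.25 g

14.3 g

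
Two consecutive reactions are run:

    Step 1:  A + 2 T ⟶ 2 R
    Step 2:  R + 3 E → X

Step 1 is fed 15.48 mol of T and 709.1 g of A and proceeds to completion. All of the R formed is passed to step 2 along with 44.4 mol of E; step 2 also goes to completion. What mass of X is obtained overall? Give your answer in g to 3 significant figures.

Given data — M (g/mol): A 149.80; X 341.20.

Step 1:
n(T) = 15.48 mol
n(A) = 709.1 / 149.80 = 4.734 mol
n/ν for T = 15.48/2 = 7.740
n/ν for A = 4.734/1 = 4.734
Smallest n/ν is A → limiting reagent.
n(R) produced = (2/1) × 4.734 = 9.468 mol
Step 2:
n(R) available = 9.468 mol
n(E) = 44.40 mol
n/ν for R = 9.468/1 = 9.468
n/ν for E = 44.40/3 = 14.80
Smallest n/ν is R → limiting reagent.
n(X) = (1/1) × 9.468 = 9.468 mol
mass = 9.468 × 341.20 = 3230 g

3230 g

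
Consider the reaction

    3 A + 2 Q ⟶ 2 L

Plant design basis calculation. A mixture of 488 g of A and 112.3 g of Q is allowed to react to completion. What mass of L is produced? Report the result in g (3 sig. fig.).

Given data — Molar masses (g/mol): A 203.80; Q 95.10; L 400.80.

n(A) = 488.0 / 203.80 = 2.395 mol
n(Q) = 112.3 / 95.10 = 1.181 mol
n/ν for A = 2.395/3 = 0.7983
n/ν for Q = 1.181/2 = 0.5905
Smallest n/ν is Q → limiting reagent.
n(L) = (2/2) × 1.181 = 1.181 mol
mass = 1.181 × 400.80 = 473.3 g

473 g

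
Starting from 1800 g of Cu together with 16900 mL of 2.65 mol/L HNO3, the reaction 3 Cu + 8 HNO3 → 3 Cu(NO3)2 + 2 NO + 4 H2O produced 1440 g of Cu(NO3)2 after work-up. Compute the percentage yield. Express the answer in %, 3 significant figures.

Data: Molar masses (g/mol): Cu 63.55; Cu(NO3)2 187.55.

45.7 %

n(Cu) = 1800 / 63.55 = 28.32 mol
n(HNO3) = 2.65 × 16900/1000 = 44.79 mol
n/ν for Cu = 28.32/3 = 9.440
n/ν for HNO3 = 44.79/8 = 5.599
Smallest n/ν is HNO3 → limiting reagent.
theoretical n(Cu(NO3)2) = (3/8) × 44.79 = 16.80 mol → 3151 g
% yield = 1440 / 3151 × 100 = 45.70 %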